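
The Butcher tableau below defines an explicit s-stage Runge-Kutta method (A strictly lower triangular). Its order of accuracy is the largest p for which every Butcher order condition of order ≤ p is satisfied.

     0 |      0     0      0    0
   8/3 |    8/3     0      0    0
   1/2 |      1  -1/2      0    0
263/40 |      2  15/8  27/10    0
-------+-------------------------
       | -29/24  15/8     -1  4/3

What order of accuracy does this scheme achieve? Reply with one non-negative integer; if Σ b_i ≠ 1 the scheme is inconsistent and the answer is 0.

1

b = (-29/24, 15/8, -1, 4/3)
c = (0, 8/3, 1/2, 263/40)
Ac = (0, 0, -4/3, 127/20)
Σ b_i: (-29/24)·1 + 15/8·1 + (-1)·1 + 4/3·1 = 1 ✓
b·c: 15/8·8/3 + (-1)·1/2 + 4/3·263/40 = 199/15 ≠ 1/2 ⇒ order 1.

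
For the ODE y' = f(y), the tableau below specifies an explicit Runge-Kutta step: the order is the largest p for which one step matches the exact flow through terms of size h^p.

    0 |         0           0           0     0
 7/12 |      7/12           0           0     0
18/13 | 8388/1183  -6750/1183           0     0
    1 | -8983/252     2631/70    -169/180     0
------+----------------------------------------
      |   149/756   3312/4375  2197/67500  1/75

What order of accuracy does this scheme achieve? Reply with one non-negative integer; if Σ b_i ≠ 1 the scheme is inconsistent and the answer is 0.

b = (149/756, 3312/4375, 2197/67500, 1/75)
c = (0, 7/12, 18/13, 1)
Ac = (0, 0, -1125/338, 165/8)
Σ b_i: 149/756·1 + 3312/4375·1 + 2197/67500·1 + 1/75·1 = 1 ✓
b·c: 3312/4375·7/12 + 2197/67500·18/13 + 1/75·1 = 1/2 ✓
b·c²: 3312/4375·49/144 + 2197/67500·324/169 + 1/75·1 = 1/3 ✓
b·Ac: 2197/67500·(-1125/338) + 1/75·165/8 = 1/6 ✓
b·c³: 3312/4375·343/1728 + 2197/67500·5832/2197 + 1/75·1 = 1/4 ✓
b·(c∘Ac): 2197/67500·(-10125/2197) + 1/75·165/8 = 1/8 ✓
b·Ac²: 2197/67500·(-2625/1352) + 1/75·1055/96 = 1/12 ✓
b·A²c: 1/75·25/8 = 1/24 ✓; 4 stages ⇒ order 4.

4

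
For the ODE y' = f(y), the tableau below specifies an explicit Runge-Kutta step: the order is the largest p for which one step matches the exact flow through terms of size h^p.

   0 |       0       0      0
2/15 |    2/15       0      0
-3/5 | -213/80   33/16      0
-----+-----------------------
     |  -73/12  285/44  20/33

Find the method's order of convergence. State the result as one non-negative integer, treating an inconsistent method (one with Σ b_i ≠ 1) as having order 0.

b = (-73/12, 285/44, 20/33)
c = (0, 2/15, -3/5)
Ac = (0, 0, 11/40)
Σ b_i: (-73/12)·1 + 285/44·1 + 20/33·1 = 1 ✓
b·c: 285/44·2/15 + 20/33·(-3/5) = 1/2 ✓
b·c²: 285/44·4/225 + 20/33·9/25 = 1/3 ✓
b·Ac: 20/33·11/40 = 1/6 ✓; 3 stages ⇒ order 3.

3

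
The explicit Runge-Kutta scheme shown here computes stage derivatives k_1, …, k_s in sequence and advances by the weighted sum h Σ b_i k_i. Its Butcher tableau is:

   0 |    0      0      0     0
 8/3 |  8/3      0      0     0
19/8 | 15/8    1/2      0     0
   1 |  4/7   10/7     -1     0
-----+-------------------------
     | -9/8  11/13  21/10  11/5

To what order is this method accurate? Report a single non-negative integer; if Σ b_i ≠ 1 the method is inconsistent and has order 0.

0

b = (-9/8, 11/13, 21/10, 11/5)
c = (0, 8/3, 19/8, 1)
Ac = (0, 0, 4/3, 241/168)
Σ b_i: (-9/8)·1 + 11/13·1 + 21/10·1 + 11/5·1 = 2091/520 ≠ 1 ⇒ order 0.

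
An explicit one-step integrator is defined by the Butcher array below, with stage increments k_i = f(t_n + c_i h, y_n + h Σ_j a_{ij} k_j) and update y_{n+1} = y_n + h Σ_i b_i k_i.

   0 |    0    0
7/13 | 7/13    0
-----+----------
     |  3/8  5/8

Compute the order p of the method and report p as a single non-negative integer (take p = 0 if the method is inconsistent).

1

b = (3/8, 5/8)
c = (0, 7/13)
Σ b_i: 3/8·1 + 5/8·1 = 1 ✓
b·c: 5/8·7/13 = 35/104 ≠ 1/2 ⇒ order 1.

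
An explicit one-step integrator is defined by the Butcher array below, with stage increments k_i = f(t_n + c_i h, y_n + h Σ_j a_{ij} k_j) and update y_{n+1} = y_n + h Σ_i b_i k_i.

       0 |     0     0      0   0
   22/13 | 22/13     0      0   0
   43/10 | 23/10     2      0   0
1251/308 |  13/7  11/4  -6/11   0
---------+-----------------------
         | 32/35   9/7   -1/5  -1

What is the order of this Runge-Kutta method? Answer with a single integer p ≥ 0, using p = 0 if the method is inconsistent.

b = (32/35, 9/7, -1/5, -1)
c = (0, 22/13, 43/10, 1251/308)
Ac = (0, 0, 44/13, 3301/1430)
Σ b_i: 32/35·1 + 9/7·1 + (-1/5)·1 + (-1)·1 = 1 ✓
b·c: 9/7·22/13 + (-1/5)·43/10 + (-1)·1251/308 = -274861/100100 ≠ 1/2 ⇒ order 1.

1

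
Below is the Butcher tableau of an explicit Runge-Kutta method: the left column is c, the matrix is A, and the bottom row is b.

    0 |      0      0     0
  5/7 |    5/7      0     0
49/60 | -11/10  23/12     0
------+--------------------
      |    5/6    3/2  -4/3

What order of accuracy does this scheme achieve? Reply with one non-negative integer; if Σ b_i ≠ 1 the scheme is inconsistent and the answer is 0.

b = (5/6, 3/2, -4/3)
c = (0, 5/7, 49/60)
Ac = (0, 0, 115/84)
Σ b_i: 5/6·1 + 3/2·1 + (-4/3)·1 = 1 ✓
b·c: 3/2·5/7 + (-4/3)·49/60 = -11/630 ≠ 1/2 ⇒ order 1.

1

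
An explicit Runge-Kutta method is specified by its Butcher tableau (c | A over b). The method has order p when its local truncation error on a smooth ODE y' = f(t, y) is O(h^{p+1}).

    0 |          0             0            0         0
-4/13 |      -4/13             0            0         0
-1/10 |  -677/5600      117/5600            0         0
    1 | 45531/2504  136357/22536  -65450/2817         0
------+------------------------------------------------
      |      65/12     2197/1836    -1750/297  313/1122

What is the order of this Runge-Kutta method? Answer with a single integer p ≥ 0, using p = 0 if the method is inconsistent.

4

b = (65/12, 2197/1836, -1750/297, 313/1122)
c = (0, -4/13, -1/10, 1)
Ac = (0, 0, -9/1400, 289/626)
Σ b_i: 65/12·1 + 2197/1836·1 + (-1750/297)·1 + 313/1122·1 = 1 ✓
b·c: 2197/1836·(-4/13) + (-1750/297)·(-1/10) + 313/1122·1 = 1/2 ✓
b·c²: 2197/1836·16/169 + (-1750/297)·1/100 + 313/1122·1 = 1/3 ✓
b·Ac: (-1750/297)·(-9/1400) + 313/1122·289/626 = 1/6 ✓
b·c³: 2197/1836·(-64/2197) + (-1750/297)·(-1/1000) + 313/1122·1 = 1/4 ✓
b·(c∘Ac): (-1750/297)·9/14000 + 313/1122·289/626 = 1/8 ✓
b·Ac²: (-1750/297)·9/4550 + 313/1122·2771/8138 = 1/12 ✓
b·A²c: 313/1122·187/1252 = 1/24 ✓; 4 stages ⇒ order 4.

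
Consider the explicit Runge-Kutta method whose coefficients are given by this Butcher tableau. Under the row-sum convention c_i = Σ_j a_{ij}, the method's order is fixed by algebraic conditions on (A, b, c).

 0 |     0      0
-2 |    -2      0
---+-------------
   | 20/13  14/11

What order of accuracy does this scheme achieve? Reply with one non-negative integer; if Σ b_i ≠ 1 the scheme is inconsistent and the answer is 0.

b = (20/13, 14/11)
c = (0, -2)
Σ b_i: 20/13·1 + 14/11·1 = 402/143 ≠ 1 ⇒ order 0.

0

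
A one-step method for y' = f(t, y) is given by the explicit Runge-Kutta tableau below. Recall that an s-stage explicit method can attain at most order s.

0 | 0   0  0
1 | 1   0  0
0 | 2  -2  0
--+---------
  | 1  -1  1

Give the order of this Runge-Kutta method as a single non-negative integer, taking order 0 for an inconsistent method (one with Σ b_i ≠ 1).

b = (1, -1, 1)
c = (0, 1, 0)
Ac = (0, 0, -2)
Σ b_i: 1·1 + (-1)·1 + 1·1 = 1 ✓
b·c: (-1)·1 = -1 ≠ 1/2 ⇒ order 1.

1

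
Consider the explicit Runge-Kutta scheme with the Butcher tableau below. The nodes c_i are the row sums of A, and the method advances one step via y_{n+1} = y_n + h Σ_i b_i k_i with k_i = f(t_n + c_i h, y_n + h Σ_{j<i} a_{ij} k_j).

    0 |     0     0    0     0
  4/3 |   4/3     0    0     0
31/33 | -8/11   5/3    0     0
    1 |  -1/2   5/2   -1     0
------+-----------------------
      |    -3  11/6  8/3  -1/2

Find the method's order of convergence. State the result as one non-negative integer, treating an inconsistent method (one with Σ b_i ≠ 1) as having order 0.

b = (-3, 11/6, 8/3, -1/2)
c = (0, 4/3, 31/33, 1)
Ac = (0, 0, 20/9, 79/33)
Σ b_i: (-3)·1 + 11/6·1 + 8/3·1 + (-1/2)·1 = 1 ✓
b·c: 11/6·4/3 + 8/3·31/33 + (-1/2)·1 = 881/198 ≠ 1/2 ⇒ order 1.

1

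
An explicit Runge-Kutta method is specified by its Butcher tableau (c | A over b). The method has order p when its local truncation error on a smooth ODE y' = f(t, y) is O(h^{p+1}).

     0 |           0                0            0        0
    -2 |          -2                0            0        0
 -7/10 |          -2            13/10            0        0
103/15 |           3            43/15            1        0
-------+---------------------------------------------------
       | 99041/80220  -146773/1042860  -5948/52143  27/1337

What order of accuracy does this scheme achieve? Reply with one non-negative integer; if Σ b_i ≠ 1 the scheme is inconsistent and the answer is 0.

b = (99041/80220, -146773/1042860, -5948/52143, 27/1337)
c = (0, -2, -7/10, 103/15)
Ac = (0, 0, -13/5, -193/30)
Σ b_i: 99041/80220·1 + (-146773/1042860)·1 + (-5948/52143)·1 + 27/1337·1 = 1 ✓
b·c: (-146773/1042860)·(-2) + (-5948/52143)·(-7/10) + 27/1337·103/15 = 1/2 ✓
b·c²: (-146773/1042860)·4 + (-5948/52143)·49/100 + 27/1337·10609/225 = 1/3 ✓
b·Ac: (-5948/52143)·(-13/5) + 27/1337·(-193/30) = 1/6 ✓
b·c³: (-146773/1042860)·(-8) + (-5948/52143)·(-343/1000) + 27/1337·1092727/3375 = 367839/47750 ≠ 1/4 ⇒ order 3.
b·(c∘Ac): (-5948/52143)·91/50 + 27/1337·(-19879/450) = -220547/200550 ≠ 1/8
b·Ac²: (-5948/52143)·26/5 + 27/1337·3587/300 = -20153/57300 ≠ 1/12
b·A²c: 27/1337·(-13/5) = -351/6685 ≠ 1/24

3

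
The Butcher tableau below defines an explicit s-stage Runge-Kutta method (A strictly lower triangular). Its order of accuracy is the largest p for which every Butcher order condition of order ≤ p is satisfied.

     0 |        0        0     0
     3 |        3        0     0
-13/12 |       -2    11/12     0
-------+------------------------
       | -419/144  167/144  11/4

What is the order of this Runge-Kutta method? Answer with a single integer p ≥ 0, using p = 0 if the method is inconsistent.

b = (-419/144, 167/144, 11/4)
c = (0, 3, -13/12)
Ac = (0, 0, 11/4)
Σ b_i: (-419/144)·1 + 167/144·1 + 11/4·1 = 1 ✓
b·c: 167/144·3 + 11/4·(-13/12) = 1/2 ✓
b·c²: 167/144·9 + 11/4·169/144 = 7871/576 ≠ 1/3 ⇒ order 2.
b·Ac: 11/4·11/4 = 121/16 ≠ 1/6

2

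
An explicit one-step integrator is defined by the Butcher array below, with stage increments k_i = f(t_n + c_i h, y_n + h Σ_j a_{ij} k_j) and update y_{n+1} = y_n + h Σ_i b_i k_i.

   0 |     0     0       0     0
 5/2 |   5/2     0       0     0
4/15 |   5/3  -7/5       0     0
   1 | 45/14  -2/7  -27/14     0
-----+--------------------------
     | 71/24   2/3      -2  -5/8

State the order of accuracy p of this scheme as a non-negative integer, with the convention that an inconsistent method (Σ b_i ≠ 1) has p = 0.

1

b = (71/24, 2/3, -2, -5/8)
c = (0, 5/2, 4/15, 1)
Ac = (0, 0, -7/2, -43/35)
Σ b_i: 71/24·1 + 2/3·1 + (-2)·1 + (-5/8)·1 = 1 ✓
b·c: 2/3·5/2 + (-2)·4/15 + (-5/8)·1 = 61/120 ≠ 1/2 ⇒ order 1.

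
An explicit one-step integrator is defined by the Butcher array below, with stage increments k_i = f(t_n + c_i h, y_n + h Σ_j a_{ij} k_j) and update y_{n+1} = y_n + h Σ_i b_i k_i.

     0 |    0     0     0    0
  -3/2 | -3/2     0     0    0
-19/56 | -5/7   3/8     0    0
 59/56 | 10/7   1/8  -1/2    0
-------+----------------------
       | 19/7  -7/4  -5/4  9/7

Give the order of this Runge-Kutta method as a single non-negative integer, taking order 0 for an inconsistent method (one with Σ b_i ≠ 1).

b = (19/7, -7/4, -5/4, 9/7)
c = (0, -3/2, -19/56, 59/56)
Ac = (0, 0, -9/16, -1/56)
Σ b_i: 19/7·1 + (-7/4)·1 + (-5/4)·1 + 9/7·1 = 1 ✓
b·c: (-7/4)·(-3/2) + (-5/4)·(-19/56) + 9/7·59/56 = 6905/1568 ≠ 1/2 ⇒ order 1.

1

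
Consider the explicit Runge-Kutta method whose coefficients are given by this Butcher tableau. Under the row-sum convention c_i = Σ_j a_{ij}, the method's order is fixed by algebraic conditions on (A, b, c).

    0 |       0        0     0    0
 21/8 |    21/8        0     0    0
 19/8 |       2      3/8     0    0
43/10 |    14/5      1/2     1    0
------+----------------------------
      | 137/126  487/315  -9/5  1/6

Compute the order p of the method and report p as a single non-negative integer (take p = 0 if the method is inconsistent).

2

b = (137/126, 487/315, -9/5, 1/6)
c = (0, 21/8, 19/8, 43/10)
Ac = (0, 0, 63/64, 59/16)
Σ b_i: 137/126·1 + 487/315·1 + (-9/5)·1 + 1/6·1 = 1 ✓
b·c: 487/315·21/8 + (-9/5)·19/8 + 1/6·43/10 = 1/2 ✓
b·c²: 487/315·441/64 + (-9/5)·361/64 + 1/6·1849/100 = 2149/600 ≠ 1/3 ⇒ order 2.
b·Ac: (-9/5)·63/64 + 1/6·59/16 = -1111/960 ≠ 1/6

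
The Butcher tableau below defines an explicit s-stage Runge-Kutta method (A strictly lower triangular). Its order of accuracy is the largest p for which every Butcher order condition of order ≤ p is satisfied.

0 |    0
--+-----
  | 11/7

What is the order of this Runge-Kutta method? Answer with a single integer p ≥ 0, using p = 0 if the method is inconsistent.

b = (11/7)
c = (0)
Σ b_i: 11/7·1 = 11/7 ≠ 1 ⇒ order 0.

0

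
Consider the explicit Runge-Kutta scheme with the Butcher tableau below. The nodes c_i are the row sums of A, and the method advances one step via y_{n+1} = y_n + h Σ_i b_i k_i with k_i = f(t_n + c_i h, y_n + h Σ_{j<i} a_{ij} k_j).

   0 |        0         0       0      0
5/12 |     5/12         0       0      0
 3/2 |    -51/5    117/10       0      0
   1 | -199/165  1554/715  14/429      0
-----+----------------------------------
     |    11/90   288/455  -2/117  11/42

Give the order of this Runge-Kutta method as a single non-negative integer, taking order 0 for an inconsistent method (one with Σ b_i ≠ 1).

4

b = (11/90, 288/455, -2/117, 11/42)
c = (0, 5/12, 3/2, 1)
Ac = (0, 0, 39/8, 21/22)
Σ b_i: 11/90·1 + 288/455·1 + (-2/117)·1 + 11/42·1 = 1 ✓
b·c: 288/455·5/12 + (-2/117)·3/2 + 11/42·1 = 1/2 ✓
b·c²: 288/455·25/144 + (-2/117)·9/4 + 11/42·1 = 1/3 ✓
b·Ac: (-2/117)·39/8 + 11/42·21/22 = 1/6 ✓
b·c³: 288/455·125/1728 + (-2/117)·27/8 + 11/42·1 = 1/4 ✓
b·(c∘Ac): (-2/117)·117/16 + 11/42·21/22 = 1/8 ✓
b·Ac²: (-2/117)·65/32 + 11/42·119/264 = 1/12 ✓
b·A²c: 11/42·7/44 = 1/24 ✓; 4 stages ⇒ order 4.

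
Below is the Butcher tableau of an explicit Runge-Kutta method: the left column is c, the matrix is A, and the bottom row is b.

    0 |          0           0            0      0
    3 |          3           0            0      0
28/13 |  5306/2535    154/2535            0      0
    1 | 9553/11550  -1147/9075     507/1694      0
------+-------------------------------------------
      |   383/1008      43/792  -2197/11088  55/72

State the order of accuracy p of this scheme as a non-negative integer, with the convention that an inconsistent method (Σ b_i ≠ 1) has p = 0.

b = (383/1008, 43/792, -2197/11088, 55/72)
c = (0, 3, 28/13, 1)
Ac = (0, 0, 154/845, 73/275)
Σ b_i: 383/1008·1 + 43/792·1 + (-2197/11088)·1 + 55/72·1 = 1 ✓
b·c: 43/792·3 + (-2197/11088)·28/13 + 55/72·1 = 1/2 ✓
b·c²: 43/792·9 + (-2197/11088)·784/169 + 55/72·1 = 1/3 ✓
b·Ac: (-2197/11088)·154/845 + 55/72·73/275 = 1/6 ✓
b·c³: 43/792·27 + (-2197/11088)·21952/2197 + 55/72·1 = 1/4 ✓
b·(c∘Ac): (-2197/11088)·4312/10985 + 55/72·73/275 = 1/8 ✓
b·Ac²: (-2197/11088)·462/845 + 55/72·69/275 = 1/12 ✓
b·A²c: 55/72·3/55 = 1/24 ✓; 4 stages ⇒ order 4.

4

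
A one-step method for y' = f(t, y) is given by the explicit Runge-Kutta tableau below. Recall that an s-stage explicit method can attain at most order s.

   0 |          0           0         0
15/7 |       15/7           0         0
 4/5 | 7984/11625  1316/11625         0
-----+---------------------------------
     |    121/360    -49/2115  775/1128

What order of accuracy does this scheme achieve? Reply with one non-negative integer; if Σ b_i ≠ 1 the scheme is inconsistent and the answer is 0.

b = (121/360, -49/2115, 775/1128)
c = (0, 15/7, 4/5)
Ac = (0, 0, 188/775)
Σ b_i: 121/360·1 + (-49/2115)·1 + 775/1128·1 = 1 ✓
b·c: (-49/2115)·15/7 + 775/1128·4/5 = 1/2 ✓
b·c²: (-49/2115)·225/49 + 775/1128·16/25 = 1/3 ✓
b·Ac: 775/1128·188/775 = 1/6 ✓; 3 stages ⇒ order 3.

3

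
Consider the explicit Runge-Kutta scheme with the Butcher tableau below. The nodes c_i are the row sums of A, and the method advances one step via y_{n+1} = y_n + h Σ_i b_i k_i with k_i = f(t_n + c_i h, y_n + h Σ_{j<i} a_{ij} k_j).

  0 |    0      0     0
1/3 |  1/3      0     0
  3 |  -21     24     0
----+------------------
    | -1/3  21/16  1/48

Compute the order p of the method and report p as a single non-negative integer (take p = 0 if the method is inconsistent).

b = (-1/3, 21/16, 1/48)
c = (0, 1/3, 3)
Ac = (0, 0, 8)
Σ b_i: (-1/3)·1 + 21/16·1 + 1/48·1 = 1 ✓
b·c: 21/16·1/3 + 1/48·3 = 1/2 ✓
b·c²: 21/16·1/9 + 1/48·9 = 1/3 ✓
b·Ac: 1/48·8 = 1/6 ✓; 3 stages ⇒ order 3.

3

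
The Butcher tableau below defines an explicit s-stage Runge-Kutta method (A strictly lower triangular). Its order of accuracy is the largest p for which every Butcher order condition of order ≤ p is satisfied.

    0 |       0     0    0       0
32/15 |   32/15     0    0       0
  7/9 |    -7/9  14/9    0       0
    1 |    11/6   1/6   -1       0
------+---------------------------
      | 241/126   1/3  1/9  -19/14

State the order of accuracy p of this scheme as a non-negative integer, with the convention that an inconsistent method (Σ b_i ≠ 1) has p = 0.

b = (241/126, 1/3, 1/9, -19/14)
c = (0, 32/15, 7/9, 1)
Ac = (0, 0, 448/135, -19/45)
Σ b_i: 241/126·1 + 1/3·1 + 1/9·1 + (-19/14)·1 = 1 ✓
b·c: 1/3·32/15 + 1/9·7/9 + (-19/14)·1 = -3173/5670 ≠ 1/2 ⇒ order 1.

1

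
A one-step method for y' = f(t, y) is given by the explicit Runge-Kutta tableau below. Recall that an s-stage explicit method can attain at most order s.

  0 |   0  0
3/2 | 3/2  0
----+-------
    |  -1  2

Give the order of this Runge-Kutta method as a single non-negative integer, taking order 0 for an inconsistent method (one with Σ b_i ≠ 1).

b = (-1, 2)
c = (0, 3/2)
Σ b_i: (-1)·1 + 2·1 = 1 ✓
b·c: 2·3/2 = 3 ≠ 1/2 ⇒ order 1.

1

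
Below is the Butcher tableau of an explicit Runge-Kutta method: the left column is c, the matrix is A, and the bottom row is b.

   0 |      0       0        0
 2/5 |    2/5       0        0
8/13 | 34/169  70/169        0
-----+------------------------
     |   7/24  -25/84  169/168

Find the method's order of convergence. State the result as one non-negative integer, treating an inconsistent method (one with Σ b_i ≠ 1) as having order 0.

3

b = (7/24, -25/84, 169/168)
c = (0, 2/5, 8/13)
Ac = (0, 0, 28/169)
Σ b_i: 7/24·1 + (-25/84)·1 + 169/168·1 = 1 ✓
b·c: (-25/84)·2/5 + 169/168·8/13 = 1/2 ✓
b·c²: (-25/84)·4/25 + 169/168·64/169 = 1/3 ✓
b·Ac: 169/168·28/169 = 1/6 ✓; 3 stages ⇒ order 3.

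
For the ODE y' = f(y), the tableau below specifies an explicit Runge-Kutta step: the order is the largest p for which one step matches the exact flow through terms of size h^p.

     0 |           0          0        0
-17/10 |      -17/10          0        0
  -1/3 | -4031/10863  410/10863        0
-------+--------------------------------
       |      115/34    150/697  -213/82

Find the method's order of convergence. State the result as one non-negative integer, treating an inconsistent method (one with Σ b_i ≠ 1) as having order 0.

3

b = (115/34, 150/697, -213/82)
c = (0, -17/10, -1/3)
Ac = (0, 0, -41/639)
Σ b_i: 115/34·1 + 150/697·1 + (-213/82)·1 = 1 ✓
b·c: 150/697·(-17/10) + (-213/82)·(-1/3) = 1/2 ✓
b·c²: 150/697·289/100 + (-213/82)·1/9 = 1/3 ✓
b·Ac: (-213/82)·(-41/639) = 1/6 ✓; 3 stages ⇒ order 3.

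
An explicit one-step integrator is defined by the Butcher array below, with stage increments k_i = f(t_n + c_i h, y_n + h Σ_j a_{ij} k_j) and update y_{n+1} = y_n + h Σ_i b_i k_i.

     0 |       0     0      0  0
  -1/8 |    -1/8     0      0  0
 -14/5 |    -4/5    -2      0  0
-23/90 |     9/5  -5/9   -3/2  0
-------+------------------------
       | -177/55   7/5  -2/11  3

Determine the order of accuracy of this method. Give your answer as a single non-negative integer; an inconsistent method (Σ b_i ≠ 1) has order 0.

b = (-177/55, 7/5, -2/11, 3)
c = (0, -1/8, -14/5, -23/90)
Ac = (0, 0, 1/4, 1537/360)
Σ b_i: (-177/55)·1 + 7/5·1 + (-2/11)·1 + 3·1 = 1 ✓
b·c: 7/5·(-1/8) + (-2/11)·(-14/5) + 3·(-23/90) = -571/1320 ≠ 1/2 ⇒ order 1.

1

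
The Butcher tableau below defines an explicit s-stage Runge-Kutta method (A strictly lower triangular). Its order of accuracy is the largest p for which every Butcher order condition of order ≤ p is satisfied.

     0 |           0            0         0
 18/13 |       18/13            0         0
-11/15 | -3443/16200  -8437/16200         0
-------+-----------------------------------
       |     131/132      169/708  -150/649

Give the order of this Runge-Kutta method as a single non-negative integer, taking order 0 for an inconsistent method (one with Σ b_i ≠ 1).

3

b = (131/132, 169/708, -150/649)
c = (0, 18/13, -11/15)
Ac = (0, 0, -649/900)
Σ b_i: 131/132·1 + 169/708·1 + (-150/649)·1 = 1 ✓
b·c: 169/708·18/13 + (-150/649)·(-11/15) = 1/2 ✓
b·c²: 169/708·324/169 + (-150/649)·121/225 = 1/3 ✓
b·Ac: (-150/649)·(-649/900) = 1/6 ✓; 3 stages ⇒ order 3.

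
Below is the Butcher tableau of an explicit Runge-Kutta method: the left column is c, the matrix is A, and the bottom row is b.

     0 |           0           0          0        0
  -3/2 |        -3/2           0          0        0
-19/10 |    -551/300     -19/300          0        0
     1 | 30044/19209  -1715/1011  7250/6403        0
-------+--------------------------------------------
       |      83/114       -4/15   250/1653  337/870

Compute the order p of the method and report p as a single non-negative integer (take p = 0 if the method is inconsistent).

b = (83/114, -4/15, 250/1653, 337/870)
c = (0, -3/2, -19/10, 1)
Ac = (0, 0, 19/200, 265/674)
Σ b_i: 83/114·1 + (-4/15)·1 + 250/1653·1 + 337/870·1 = 1 ✓
b·c: (-4/15)·(-3/2) + 250/1653·(-19/10) + 337/870·1 = 1/2 ✓
b·c²: (-4/15)·9/4 + 250/1653·361/100 + 337/870·1 = 1/3 ✓
b·Ac: 250/1653·19/200 + 337/870·265/674 = 1/6 ✓
b·c³: (-4/15)·(-27/8) + 250/1653·(-6859/1000) + 337/870·1 = 1/4 ✓
b·(c∘Ac): 250/1653·(-361/2000) + 337/870·265/674 = 1/8 ✓
b·Ac²: 250/1653·(-57/400) + 337/870·365/1348 = 1/12 ✓
b·A²c: 337/870·145/1348 = 1/24 ✓; 4 stages ⇒ order 4.

4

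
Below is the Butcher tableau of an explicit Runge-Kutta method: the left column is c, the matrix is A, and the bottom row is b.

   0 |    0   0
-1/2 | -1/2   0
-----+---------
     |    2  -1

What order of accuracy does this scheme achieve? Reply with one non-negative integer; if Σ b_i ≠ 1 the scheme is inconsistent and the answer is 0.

b = (2, -1)
c = (0, -1/2)
Σ b_i: 2·1 + (-1)·1 = 1 ✓
b·c: (-1)·(-1/2) = 1/2 ✓; 2 stages ⇒ order 2.

2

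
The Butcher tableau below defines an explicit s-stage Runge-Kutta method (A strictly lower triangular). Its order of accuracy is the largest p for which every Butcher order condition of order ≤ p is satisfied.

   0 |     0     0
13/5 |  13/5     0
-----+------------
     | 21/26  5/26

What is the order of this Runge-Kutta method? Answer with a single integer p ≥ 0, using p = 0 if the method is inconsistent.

b = (21/26, 5/26)
c = (0, 13/5)
Σ b_i: 21/26·1 + 5/26·1 = 1 ✓
b·c: 5/26·13/5 = 1/2 ✓; 2 stages ⇒ order 2.

2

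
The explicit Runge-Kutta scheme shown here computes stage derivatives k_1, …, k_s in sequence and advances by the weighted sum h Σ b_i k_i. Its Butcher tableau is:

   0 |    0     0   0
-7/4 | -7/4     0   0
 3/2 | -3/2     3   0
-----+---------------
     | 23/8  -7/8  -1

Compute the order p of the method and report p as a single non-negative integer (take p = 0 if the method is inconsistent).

b = (23/8, -7/8, -1)
c = (0, -7/4, 3/2)
Ac = (0, 0, -21/4)
Σ b_i: 23/8·1 + (-7/8)·1 + (-1)·1 = 1 ✓
b·c: (-7/8)·(-7/4) + (-1)·3/2 = 1/32 ≠ 1/2 ⇒ order 1.

1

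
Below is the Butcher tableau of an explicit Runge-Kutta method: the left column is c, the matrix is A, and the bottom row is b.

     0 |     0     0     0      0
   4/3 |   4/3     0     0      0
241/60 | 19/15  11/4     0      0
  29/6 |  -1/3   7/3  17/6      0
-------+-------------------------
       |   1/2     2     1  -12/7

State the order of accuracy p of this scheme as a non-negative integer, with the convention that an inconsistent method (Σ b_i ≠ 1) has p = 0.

b = (1/2, 2, 1, -12/7)
c = (0, 4/3, 241/60, 29/6)
Ac = (0, 0, 11/3, 1739/120)
Σ b_i: 1/2·1 + 2·1 + 1·1 + (-12/7)·1 = 25/14 ≠ 1 ⇒ order 0.

0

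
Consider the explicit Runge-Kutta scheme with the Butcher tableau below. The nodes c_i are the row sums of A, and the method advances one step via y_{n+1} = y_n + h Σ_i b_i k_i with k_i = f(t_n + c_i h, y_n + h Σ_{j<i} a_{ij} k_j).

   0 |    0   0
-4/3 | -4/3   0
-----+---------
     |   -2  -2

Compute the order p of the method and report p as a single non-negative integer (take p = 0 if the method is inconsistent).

b = (-2, -2)
c = (0, -4/3)
Σ b_i: (-2)·1 + (-2)·1 = -4 ≠ 1 ⇒ order 0.

0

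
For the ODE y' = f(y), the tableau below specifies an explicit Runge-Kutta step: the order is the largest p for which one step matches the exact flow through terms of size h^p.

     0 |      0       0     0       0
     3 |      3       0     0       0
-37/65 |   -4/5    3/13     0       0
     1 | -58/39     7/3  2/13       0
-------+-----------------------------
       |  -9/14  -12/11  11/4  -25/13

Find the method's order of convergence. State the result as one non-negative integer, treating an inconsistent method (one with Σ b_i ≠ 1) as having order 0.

0

b = (-9/14, -12/11, 11/4, -25/13)
c = (0, 3, -37/65, 1)
Ac = (0, 0, 9/13, 5841/845)
Σ b_i: (-9/14)·1 + (-12/11)·1 + 11/4·1 + (-25/13)·1 = -3631/4004 ≠ 1 ⇒ order 0.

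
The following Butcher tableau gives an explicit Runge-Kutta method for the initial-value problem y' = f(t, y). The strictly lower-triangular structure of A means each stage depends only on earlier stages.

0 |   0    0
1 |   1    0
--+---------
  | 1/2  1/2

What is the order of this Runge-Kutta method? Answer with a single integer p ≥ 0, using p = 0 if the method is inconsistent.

b = (1/2, 1/2)
c = (0, 1)
Σ b_i: 1/2·1 + 1/2·1 = 1 ✓
b·c: 1/2·1 = 1/2 ✓; 2 stages ⇒ order 2.

2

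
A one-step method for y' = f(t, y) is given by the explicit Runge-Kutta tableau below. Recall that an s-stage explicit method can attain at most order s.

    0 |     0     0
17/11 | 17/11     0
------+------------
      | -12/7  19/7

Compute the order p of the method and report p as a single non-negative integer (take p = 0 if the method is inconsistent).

1

b = (-12/7, 19/7)
c = (0, 17/11)
Σ b_i: (-12/7)·1 + 19/7·1 = 1 ✓
b·c: 19/7·17/11 = 323/77 ≠ 1/2 ⇒ order 1.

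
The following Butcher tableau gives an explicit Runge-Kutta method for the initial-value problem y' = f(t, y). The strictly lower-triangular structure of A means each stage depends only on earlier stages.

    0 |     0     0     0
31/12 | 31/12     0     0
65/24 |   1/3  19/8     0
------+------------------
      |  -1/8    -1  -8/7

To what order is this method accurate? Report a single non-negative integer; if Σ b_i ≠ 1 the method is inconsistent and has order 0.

b = (-1/8, -1, -8/7)
c = (0, 31/12, 65/24)
Ac = (0, 0, 589/96)
Σ b_i: (-1/8)·1 + (-1)·1 + (-8/7)·1 = -127/56 ≠ 1 ⇒ order 0.

0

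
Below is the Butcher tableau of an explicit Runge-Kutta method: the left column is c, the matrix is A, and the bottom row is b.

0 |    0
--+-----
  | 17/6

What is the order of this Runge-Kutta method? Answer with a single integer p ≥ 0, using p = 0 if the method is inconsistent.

0

b = (17/6)
c = (0)
Σ b_i: 17/6·1 = 17/6 ≠ 1 ⇒ order 0.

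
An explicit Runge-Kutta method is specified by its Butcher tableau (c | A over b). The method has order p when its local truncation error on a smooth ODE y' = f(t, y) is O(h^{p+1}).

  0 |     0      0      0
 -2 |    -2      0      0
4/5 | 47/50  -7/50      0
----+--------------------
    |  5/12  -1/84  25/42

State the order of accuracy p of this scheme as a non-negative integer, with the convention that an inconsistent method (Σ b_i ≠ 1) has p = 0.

3

b = (5/12, -1/84, 25/42)
c = (0, -2, 4/5)
Ac = (0, 0, 7/25)
Σ b_i: 5/12·1 + (-1/84)·1 + 25/42·1 = 1 ✓
b·c: (-1/84)·(-2) + 25/42·4/5 = 1/2 ✓
b·c²: (-1/84)·4 + 25/42·16/25 = 1/3 ✓
b·Ac: 25/42·7/25 = 1/6 ✓; 3 stages ⇒ order 3.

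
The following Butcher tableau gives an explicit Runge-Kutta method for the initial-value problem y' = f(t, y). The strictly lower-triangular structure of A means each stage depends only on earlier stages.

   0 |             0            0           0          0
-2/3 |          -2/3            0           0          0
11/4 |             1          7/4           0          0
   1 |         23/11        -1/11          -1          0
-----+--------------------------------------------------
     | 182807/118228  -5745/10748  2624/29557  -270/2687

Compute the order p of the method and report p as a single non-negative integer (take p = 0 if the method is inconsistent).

b = (182807/118228, -5745/10748, 2624/29557, -270/2687)
c = (0, -2/3, 11/4, 1)
Ac = (0, 0, -7/6, -355/132)
Σ b_i: 182807/118228·1 + (-5745/10748)·1 + 2624/29557·1 + (-270/2687)·1 = 1 ✓
b·c: (-5745/10748)·(-2/3) + 2624/29557·11/4 + (-270/2687)·1 = 1/2 ✓
b·c²: (-5745/10748)·4/9 + 2624/29557·121/16 + (-270/2687)·1 = 1/3 ✓
b·Ac: 2624/29557·(-7/6) + (-270/2687)·(-355/132) = 1/6 ✓
b·c³: (-5745/10748)·(-8/27) + 2624/29557·1331/64 + (-270/2687)·1 = 46049/24183 ≠ 1/4 ⇒ order 3.
b·(c∘Ac): 2624/29557·(-77/24) + (-270/2687)·(-355/132) = -2587/177342 ≠ 1/8
b·Ac²: 2624/29557·7/9 + (-270/2687)·(-12043/1584) = 161159/193464 ≠ 1/12
b·A²c: (-270/2687)·7/6 = -315/2687 ≠ 1/24

3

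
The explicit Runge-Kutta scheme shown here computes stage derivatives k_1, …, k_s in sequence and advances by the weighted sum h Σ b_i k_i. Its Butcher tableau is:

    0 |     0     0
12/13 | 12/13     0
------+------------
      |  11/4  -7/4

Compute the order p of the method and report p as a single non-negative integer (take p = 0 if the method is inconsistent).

b = (11/4, -7/4)
c = (0, 12/13)
Σ b_i: 11/4·1 + (-7/4)·1 = 1 ✓
b·c: (-7/4)·12/13 = -21/13 ≠ 1/2 ⇒ order 1.

1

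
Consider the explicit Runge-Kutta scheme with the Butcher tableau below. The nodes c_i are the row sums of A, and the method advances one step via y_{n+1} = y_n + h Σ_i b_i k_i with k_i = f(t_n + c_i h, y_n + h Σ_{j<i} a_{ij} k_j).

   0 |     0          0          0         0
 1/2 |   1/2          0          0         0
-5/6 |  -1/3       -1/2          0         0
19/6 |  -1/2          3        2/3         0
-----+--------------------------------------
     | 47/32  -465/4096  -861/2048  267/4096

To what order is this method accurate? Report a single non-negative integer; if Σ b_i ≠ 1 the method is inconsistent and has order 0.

3

b = (47/32, -465/4096, -861/2048, 267/4096)
c = (0, 1/2, -5/6, 19/6)
Ac = (0, 0, -1/4, 17/18)
Σ b_i: 47/32·1 + (-465/4096)·1 + (-861/2048)·1 + 267/4096·1 = 1 ✓
b·c: (-465/4096)·1/2 + (-861/2048)·(-5/6) + 267/4096·19/6 = 1/2 ✓
b·c²: (-465/4096)·1/4 + (-861/2048)·25/36 + 267/4096·361/36 = 1/3 ✓
b·Ac: (-861/2048)·(-1/4) + 267/4096·17/18 = 1/6 ✓
b·c³: (-465/4096)·1/8 + (-861/2048)·(-125/216) + 267/4096·6859/216 = 5297/2304 ≠ 1/4 ⇒ order 3.
b·(c∘Ac): (-861/2048)·5/24 + 267/4096·323/108 = 1979/18432 ≠ 1/8
b·Ac²: (-861/2048)·(-1/8) + 267/4096·131/108 = 1213/9216 ≠ 1/12
b·A²c: 267/4096·(-1/6) = -89/8192 ≠ 1/24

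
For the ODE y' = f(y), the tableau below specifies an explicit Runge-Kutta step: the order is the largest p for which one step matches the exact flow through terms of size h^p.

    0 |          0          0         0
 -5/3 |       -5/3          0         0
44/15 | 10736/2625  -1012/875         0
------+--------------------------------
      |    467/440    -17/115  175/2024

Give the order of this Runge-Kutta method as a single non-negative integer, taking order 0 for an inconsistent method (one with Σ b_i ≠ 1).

3

b = (467/440, -17/115, 175/2024)
c = (0, -5/3, 44/15)
Ac = (0, 0, 1012/525)
Σ b_i: 467/440·1 + (-17/115)·1 + 175/2024·1 = 1 ✓
b·c: (-17/115)·(-5/3) + 175/2024·44/15 = 1/2 ✓
b·c²: (-17/115)·25/9 + 175/2024·1936/225 = 1/3 ✓
b·Ac: 175/2024·1012/525 = 1/6 ✓; 3 stages ⇒ order 3.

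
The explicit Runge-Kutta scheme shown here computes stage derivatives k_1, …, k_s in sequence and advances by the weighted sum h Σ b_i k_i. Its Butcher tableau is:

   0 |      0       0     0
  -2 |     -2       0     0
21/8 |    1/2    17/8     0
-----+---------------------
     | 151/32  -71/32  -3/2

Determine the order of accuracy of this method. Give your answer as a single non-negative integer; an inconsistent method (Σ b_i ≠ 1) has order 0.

b = (151/32, -71/32, -3/2)
c = (0, -2, 21/8)
Ac = (0, 0, -17/4)
Σ b_i: 151/32·1 + (-71/32)·1 + (-3/2)·1 = 1 ✓
b·c: (-71/32)·(-2) + (-3/2)·21/8 = 1/2 ✓
b·c²: (-71/32)·4 + (-3/2)·441/64 = -2459/128 ≠ 1/3 ⇒ order 2.
b·Ac: (-3/2)·(-17/4) = 51/8 ≠ 1/6

2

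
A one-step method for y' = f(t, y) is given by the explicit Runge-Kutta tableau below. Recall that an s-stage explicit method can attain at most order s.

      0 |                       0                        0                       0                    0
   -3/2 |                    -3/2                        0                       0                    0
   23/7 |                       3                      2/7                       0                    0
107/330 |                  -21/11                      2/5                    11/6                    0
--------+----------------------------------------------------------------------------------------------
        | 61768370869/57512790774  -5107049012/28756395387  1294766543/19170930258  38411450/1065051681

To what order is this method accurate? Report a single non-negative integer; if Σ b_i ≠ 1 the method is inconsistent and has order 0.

b = (61768370869/57512790774, -5107049012/28756395387, 1294766543/19170930258, 38411450/1065051681)
c = (0, -3/2, 23/7, 107/330)
Ac = (0, 0, -3/7, 1139/210)
Σ b_i: 61768370869/57512790774·1 + (-5107049012/28756395387)·1 + 1294766543/19170930258·1 + 38411450/1065051681·1 = 1 ✓
b·c: (-5107049012/28756395387)·(-3/2) + 1294766543/19170930258·23/7 + 38411450/1065051681·107/330 = 1/2 ✓
b·c²: (-5107049012/28756395387)·9/4 + 1294766543/19170930258·529/49 + 38411450/1065051681·11449/108900 = 1/3 ✓
b·Ac: 1294766543/19170930258·(-3/7) + 38411450/1065051681·1139/210 = 1/6 ✓
b·c³: (-5107049012/28756395387)·(-27/8) + 1294766543/19170930258·12167/343 + 38411450/1065051681·1225043/35937000 = 132692823549689/44284848895980 ≠ 1/4 ⇒ order 3.
b·(c∘Ac): 1294766543/19170930258·(-69/49) + 38411450/1065051681·121873/69300 = -303657881/9585465129 ≠ 1/8
b·Ac²: 1294766543/19170930258·9/14 + 38411450/1065051681·15209/735 = 70649984549/89464341204 ≠ 1/12
b·A²c: 38411450/1065051681·(-11/14) = -30180425/1065051681 ≠ 1/24

3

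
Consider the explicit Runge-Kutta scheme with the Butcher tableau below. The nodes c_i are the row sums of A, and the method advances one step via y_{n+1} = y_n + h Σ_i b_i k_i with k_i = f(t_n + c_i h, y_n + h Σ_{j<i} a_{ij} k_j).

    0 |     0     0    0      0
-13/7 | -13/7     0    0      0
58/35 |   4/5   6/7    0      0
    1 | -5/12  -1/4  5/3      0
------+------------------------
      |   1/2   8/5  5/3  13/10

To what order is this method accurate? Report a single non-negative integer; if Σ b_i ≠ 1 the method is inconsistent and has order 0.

0

b = (1/2, 8/5, 5/3, 13/10)
c = (0, -13/7, 58/35, 1)
Ac = (0, 0, -78/49, 271/84)
Σ b_i: 1/2·1 + 8/5·1 + 5/3·1 + 13/10·1 = 76/15 ≠ 1 ⇒ order 0.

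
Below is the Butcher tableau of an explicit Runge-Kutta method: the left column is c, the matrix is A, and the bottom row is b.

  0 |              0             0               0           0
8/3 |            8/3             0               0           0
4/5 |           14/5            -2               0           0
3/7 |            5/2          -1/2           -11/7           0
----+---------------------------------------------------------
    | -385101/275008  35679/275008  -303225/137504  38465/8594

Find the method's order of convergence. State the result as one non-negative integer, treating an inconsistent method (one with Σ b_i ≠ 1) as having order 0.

3

b = (-385101/275008, 35679/275008, -303225/137504, 38465/8594)
c = (0, 8/3, 4/5, 3/7)
Ac = (0, 0, -16/3, -272/105)
Σ b_i: (-385101/275008)·1 + 35679/275008·1 + (-303225/137504)·1 + 38465/8594·1 = 1 ✓
b·c: 35679/275008·8/3 + (-303225/137504)·4/5 + 38465/8594·3/7 = 1/2 ✓
b·c²: 35679/275008·64/9 + (-303225/137504)·16/25 + 38465/8594·9/49 = 1/3 ✓
b·Ac: (-303225/137504)·(-16/3) + 38465/8594·(-272/105) = 1/6 ✓
b·c³: 35679/275008·512/27 + (-303225/137504)·64/125 + 38465/8594·27/343 = 4557347/2707110 ≠ 1/4 ⇒ order 3.
b·(c∘Ac): (-303225/137504)·(-64/15) + 38465/8594·(-272/245) = 19078/4297 ≠ 1/8
b·Ac²: (-303225/137504)·(-128/9) + 38465/8594·(-7184/1575) = 2116892/193365 ≠ 1/12
b·A²c: 38465/8594·176/21 = 483560/12891 ≠ 1/24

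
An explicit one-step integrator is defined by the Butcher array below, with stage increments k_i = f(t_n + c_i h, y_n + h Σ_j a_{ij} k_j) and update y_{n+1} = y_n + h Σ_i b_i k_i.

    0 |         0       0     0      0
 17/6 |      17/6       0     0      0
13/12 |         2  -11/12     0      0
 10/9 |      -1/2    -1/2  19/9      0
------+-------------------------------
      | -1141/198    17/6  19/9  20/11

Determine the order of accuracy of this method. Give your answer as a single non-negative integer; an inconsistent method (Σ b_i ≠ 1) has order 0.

b = (-1141/198, 17/6, 19/9, 20/11)
c = (0, 17/6, 13/12, 10/9)
Ac = (0, 0, -187/72, 47/54)
Σ b_i: (-1141/198)·1 + 17/6·1 + 19/9·1 + 20/11·1 = 1 ✓
b·c: 17/6·17/6 + 19/9·13/12 + 20/11·10/9 = 7327/594 ≠ 1/2 ⇒ order 1.

1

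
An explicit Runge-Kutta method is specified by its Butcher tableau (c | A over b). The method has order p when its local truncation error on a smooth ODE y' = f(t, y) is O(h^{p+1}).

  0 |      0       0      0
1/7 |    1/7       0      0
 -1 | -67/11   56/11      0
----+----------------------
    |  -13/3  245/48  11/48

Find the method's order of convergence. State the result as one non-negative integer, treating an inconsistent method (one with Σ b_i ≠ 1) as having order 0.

b = (-13/3, 245/48, 11/48)
c = (0, 1/7, -1)
Ac = (0, 0, 8/11)
Σ b_i: (-13/3)·1 + 245/48·1 + 11/48·1 = 1 ✓
b·c: 245/48·1/7 + 11/48·(-1) = 1/2 ✓
b·c²: 245/48·1/49 + 11/48·1 = 1/3 ✓
b·Ac: 11/48·8/11 = 1/6 ✓; 3 stages ⇒ order 3.

3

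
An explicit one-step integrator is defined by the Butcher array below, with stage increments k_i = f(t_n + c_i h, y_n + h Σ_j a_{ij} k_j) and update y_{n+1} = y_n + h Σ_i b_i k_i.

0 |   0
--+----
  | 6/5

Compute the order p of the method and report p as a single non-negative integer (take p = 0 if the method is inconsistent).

b = (6/5)
c = (0)
Σ b_i: 6/5·1 = 6/5 ≠ 1 ⇒ order 0.

0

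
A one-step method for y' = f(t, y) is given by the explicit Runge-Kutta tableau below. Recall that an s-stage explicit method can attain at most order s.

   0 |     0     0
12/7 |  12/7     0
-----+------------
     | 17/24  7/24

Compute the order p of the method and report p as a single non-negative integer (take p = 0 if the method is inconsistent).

2

b = (17/24, 7/24)
c = (0, 12/7)
Σ b_i: 17/24·1 + 7/24·1 = 1 ✓
b·c: 7/24·12/7 = 1/2 ✓; 2 stages ⇒ order 2.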